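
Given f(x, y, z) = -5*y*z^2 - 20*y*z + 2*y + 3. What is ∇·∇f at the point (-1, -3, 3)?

30

∂²f/∂x² = 0
∂²f/∂y² = 0
∂²f/∂z² = -10*y
∇²f = -10*y
At (-1, -3, 3): 30.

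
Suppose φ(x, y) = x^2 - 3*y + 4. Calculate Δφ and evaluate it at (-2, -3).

2

∂²φ/∂x² = 2
∂²φ/∂y² = 0
∇²φ = 2
At (-2, -3): 2.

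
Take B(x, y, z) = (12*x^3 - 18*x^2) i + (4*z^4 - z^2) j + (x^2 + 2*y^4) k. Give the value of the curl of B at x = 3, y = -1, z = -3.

(∇×B)₁ = ∂B₃/∂y − ∂B₂/∂z = 8*y^3 - 16*z^3 + 2*z
(∇×B)₂ = ∂B₁/∂z − ∂B₃/∂x = -2*x
(∇×B)₃ = ∂B₂/∂x − ∂B₁/∂y = 0
∇×B = (8*y^3 - 16*z^3 + 2*z, -2*x, 0)
At (3, -1, -3): (418, -6, 0).

(418, -6, 0)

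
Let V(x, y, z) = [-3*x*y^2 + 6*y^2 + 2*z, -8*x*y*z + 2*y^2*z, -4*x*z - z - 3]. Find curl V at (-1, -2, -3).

(8, -10, -12)

(∇×V)₁ = ∂V₃/∂y − ∂V₂/∂z = 8*x*y - 2*y^2
(∇×V)₂ = ∂V₁/∂z − ∂V₃/∂x = 4*z + 2
(∇×V)₃ = ∂V₂/∂x − ∂V₁/∂y = 6*x*y - 8*y*z - 12*y
∇×V = (8*x*y - 2*y^2, 4*z + 2, 6*x*y - 8*y*z - 12*y)
At (-1, -2, -3): (8, -10, -12).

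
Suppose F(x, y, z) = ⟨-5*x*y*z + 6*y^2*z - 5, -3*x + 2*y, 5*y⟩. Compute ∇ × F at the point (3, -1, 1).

(5, 21, 24)

(∇×F)₁ = ∂F₃/∂y − ∂F₂/∂z = 5
(∇×F)₂ = ∂F₁/∂z − ∂F₃/∂x = -5*x*y + 6*y^2
(∇×F)₃ = ∂F₂/∂x − ∂F₁/∂y = 5*x*z - 12*y*z - 3
∇×F = (5, -5*x*y + 6*y^2, 5*x*z - 12*y*z - 3)
At (3, -1, 1): (5, 21, 24).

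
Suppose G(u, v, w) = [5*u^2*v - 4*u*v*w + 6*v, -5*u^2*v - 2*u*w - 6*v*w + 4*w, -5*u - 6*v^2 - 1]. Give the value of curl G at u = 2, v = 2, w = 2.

(-12, -11, -54)

(∇×G)₁ = ∂G₃/∂v − ∂G₂/∂w = 2*u - 6*v - 4
(∇×G)₂ = ∂G₁/∂w − ∂G₃/∂u = -4*u*v + 5
(∇×G)₃ = ∂G₂/∂u − ∂G₁/∂v = -5*u^2 - 10*u*v + 4*u*w - 2*w - 6
∇×G = (2*u - 6*v - 4, -4*u*v + 5, -5*u^2 - 10*u*v + 4*u*w - 2*w - 6)
At (2, 2, 2): (-12, -11, -54).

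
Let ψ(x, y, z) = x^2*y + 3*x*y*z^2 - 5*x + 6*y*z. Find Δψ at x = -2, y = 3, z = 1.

-30

∂²ψ/∂x² = 2*y
∂²ψ/∂y² = 0
∂²ψ/∂z² = 6*x*y
∇²ψ = 6*x*y + 2*y
At (-2, 3, 1): -30.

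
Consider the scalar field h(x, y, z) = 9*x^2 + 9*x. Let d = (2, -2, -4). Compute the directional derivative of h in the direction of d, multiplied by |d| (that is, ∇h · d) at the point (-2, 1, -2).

∂h/∂x = 18*x + 9
∂h/∂y = 0
∂h/∂z = 0
∇h at (-2, 1, -2) = (-27, 0, 0)
∇h · d = (-27)(2) + (0)(-2) + (0)(-4) = -54

-54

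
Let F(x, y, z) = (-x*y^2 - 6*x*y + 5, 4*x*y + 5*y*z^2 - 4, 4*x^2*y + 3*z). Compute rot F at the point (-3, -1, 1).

(∇×F)₁ = ∂F₃/∂y − ∂F₂/∂z = 4*x^2 - 10*y*z
(∇×F)₂ = ∂F₁/∂z − ∂F₃/∂x = -8*x*y
(∇×F)₃ = ∂F₂/∂x − ∂F₁/∂y = 2*x*y + 6*x + 4*y
∇×F = (4*x^2 - 10*y*z, -8*x*y, 2*x*y + 6*x + 4*y)
At (-3, -1, 1): (46, -24, -16).

(46, -24, -16)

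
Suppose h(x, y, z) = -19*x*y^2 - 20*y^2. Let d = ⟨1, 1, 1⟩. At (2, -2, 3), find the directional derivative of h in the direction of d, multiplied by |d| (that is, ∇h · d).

∂h/∂x = -19*y^2
∂h/∂y = -38*x*y - 40*y
∂h/∂z = 0
∇h at (2, -2, 3) = (-76, 232, 0)
∇h · d = (-76)(1) + (232)(1) + (0)(1) = 156

156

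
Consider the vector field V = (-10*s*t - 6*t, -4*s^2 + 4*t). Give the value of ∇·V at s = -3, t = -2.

24

∂V₁/∂s = -10*t
∂V₂/∂t = 4
∇·V = -10*t + 4
At (-3, -2): 24.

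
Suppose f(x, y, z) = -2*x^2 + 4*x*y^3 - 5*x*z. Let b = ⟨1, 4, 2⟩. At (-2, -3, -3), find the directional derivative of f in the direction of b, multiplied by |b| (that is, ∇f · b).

-929

∂f/∂x = -4*x + 4*y^3 - 5*z
∂f/∂y = 12*x*y^2
∂f/∂z = -5*x
∇f at (-2, -3, -3) = (-85, -216, 10)
∇f · b = (-85)(1) + (-216)(4) + (10)(2) = -929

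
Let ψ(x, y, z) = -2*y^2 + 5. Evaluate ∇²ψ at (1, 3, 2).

-4

∂²ψ/∂x² = 0
∂²ψ/∂y² = -4
∂²ψ/∂z² = 0
∇²ψ = -4
At (1, 3, 2): -4.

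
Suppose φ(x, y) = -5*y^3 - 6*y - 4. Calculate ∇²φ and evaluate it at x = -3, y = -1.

30

∂²φ/∂x² = 0
∂²φ/∂y² = -30*y
∇²φ = -30*y
At (-3, -1): 30.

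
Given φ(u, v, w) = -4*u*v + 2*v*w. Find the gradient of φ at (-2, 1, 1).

∂φ/∂u = -4*v
∂φ/∂v = -4*u + 2*w
∂φ/∂w = 2*v
∇φ = (-4*v, -4*u + 2*w, 2*v)
At (-2, 1, 1): (-4, 10, 2).

(-4, 10, 2)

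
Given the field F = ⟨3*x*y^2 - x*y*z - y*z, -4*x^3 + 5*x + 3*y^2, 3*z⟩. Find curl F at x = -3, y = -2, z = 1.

(0, -4, -141)

(∇×F)₁ = ∂F₃/∂y − ∂F₂/∂z = 0
(∇×F)₂ = ∂F₁/∂z − ∂F₃/∂x = -x*y - y
(∇×F)₃ = ∂F₂/∂x − ∂F₁/∂y = -12*x^2 - 6*x*y + x*z + z + 5
∇×F = (0, -x*y - y, -12*x^2 - 6*x*y + x*z + z + 5)
At (-3, -2, 1): (0, -4, -141).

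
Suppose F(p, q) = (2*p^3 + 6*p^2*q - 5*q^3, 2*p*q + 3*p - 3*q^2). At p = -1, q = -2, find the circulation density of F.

∂F₂/∂p = 2*q + 3
∂F₁/∂q = 6*p^2 - 15*q^2
Scalar curl = -6*p^2 + 15*q^2 + 2*q + 3
At (-1, -2): 53.

53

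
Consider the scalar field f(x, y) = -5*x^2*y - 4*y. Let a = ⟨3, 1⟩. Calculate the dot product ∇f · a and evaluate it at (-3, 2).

131

∂f/∂x = -10*x*y
∂f/∂y = -5*x^2 - 4
∇f at (-3, 2) = (60, -49)
∇f · a = (60)(3) + (-49)(1) = 131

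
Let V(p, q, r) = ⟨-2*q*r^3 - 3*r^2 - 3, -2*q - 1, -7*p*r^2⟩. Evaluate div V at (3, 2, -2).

∂V₁/∂p = 0
∂V₂/∂q = -2
∂V₃/∂r = -14*p*r
∇·V = -14*p*r - 2
At (3, 2, -2): 82.

82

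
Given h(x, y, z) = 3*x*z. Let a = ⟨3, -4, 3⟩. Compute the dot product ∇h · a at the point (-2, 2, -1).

∂h/∂x = 3*z
∂h/∂y = 0
∂h/∂z = 3*x
∇h at (-2, 2, -1) = (-3, 0, -6)
∇h · a = (-3)(3) + (0)(-4) + (-6)(3) = -27

-27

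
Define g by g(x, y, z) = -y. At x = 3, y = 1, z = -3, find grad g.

(0, -1, 0)

∂g/∂x = 0
∂g/∂y = -1
∂g/∂z = 0
∇g = (0, -1, 0)
At (3, 1, -3): (0, -1, 0).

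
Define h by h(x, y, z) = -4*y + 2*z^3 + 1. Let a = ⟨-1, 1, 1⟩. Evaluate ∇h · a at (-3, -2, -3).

50

∂h/∂x = 0
∂h/∂y = -4
∂h/∂z = 6*z^2
∇h at (-3, -2, -3) = (0, -4, 54)
∇h · a = (0)(-1) + (-4)(1) + (54)(1) = 50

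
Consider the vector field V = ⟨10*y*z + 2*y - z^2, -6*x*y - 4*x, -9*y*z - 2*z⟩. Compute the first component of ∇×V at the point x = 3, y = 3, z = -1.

(∇×V)_1 = ∂V₃/∂y − ∂V₂/∂z
= -9*z − (0)
= -9*z
At (3, 3, -1): 9.

9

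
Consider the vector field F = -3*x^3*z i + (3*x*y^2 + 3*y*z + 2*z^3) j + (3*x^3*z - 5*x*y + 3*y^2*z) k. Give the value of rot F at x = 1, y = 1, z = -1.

(∇×F)₁ = ∂F₃/∂y − ∂F₂/∂z = -5*x + 6*y*z - 3*y - 6*z^2
(∇×F)₂ = ∂F₁/∂z − ∂F₃/∂x = -3*x^3 - 9*x^2*z + 5*y
(∇×F)₃ = ∂F₂/∂x − ∂F₁/∂y = 3*y^2
∇×F = (-5*x + 6*y*z - 3*y - 6*z^2, -3*x^3 - 9*x^2*z + 5*y, 3*y^2)
At (1, 1, -1): (-20, 11, 3).

(-20, 11, 3)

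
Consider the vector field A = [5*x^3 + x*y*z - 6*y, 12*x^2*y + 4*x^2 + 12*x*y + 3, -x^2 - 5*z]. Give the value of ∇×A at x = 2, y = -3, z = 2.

(0, -2, -162)

(∇×A)₁ = ∂A₃/∂y − ∂A₂/∂z = 0
(∇×A)₂ = ∂A₁/∂z − ∂A₃/∂x = x*y + 2*x
(∇×A)₃ = ∂A₂/∂x − ∂A₁/∂y = 24*x*y - x*z + 8*x + 12*y + 6
∇×A = (0, x*y + 2*x, 24*x*y - x*z + 8*x + 12*y + 6)
At (2, -3, 2): (0, -2, -162).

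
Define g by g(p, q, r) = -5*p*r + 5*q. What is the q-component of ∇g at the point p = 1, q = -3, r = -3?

5

(∇g)_2 = ∂g/∂q = 5
At (1, -3, -3): 5.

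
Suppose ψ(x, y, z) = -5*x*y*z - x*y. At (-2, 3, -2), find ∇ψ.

(27, -18, 30)

∂ψ/∂x = -5*y*z - y
∂ψ/∂y = -5*x*z - x
∂ψ/∂z = -5*x*y
∇ψ = (-5*y*z - y, -5*x*z - x, -5*x*y)
At (-2, 3, -2): (27, -18, 30).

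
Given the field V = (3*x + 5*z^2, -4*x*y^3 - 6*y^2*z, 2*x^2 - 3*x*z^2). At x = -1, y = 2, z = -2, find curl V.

(∇×V)₁ = ∂V₃/∂y − ∂V₂/∂z = 6*y^2
(∇×V)₂ = ∂V₁/∂z − ∂V₃/∂x = -4*x + 3*z^2 + 10*z
(∇×V)₃ = ∂V₂/∂x − ∂V₁/∂y = -4*y^3
∇×V = (6*y^2, -4*x + 3*z^2 + 10*z, -4*y^3)
At (-1, 2, -2): (24, -4, -32).

(24, -4, -32)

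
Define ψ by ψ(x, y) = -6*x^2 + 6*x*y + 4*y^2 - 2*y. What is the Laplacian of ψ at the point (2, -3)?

∂²ψ/∂x² = -12
∂²ψ/∂y² = 8
∇²ψ = -4
At (2, -3): -4.

-4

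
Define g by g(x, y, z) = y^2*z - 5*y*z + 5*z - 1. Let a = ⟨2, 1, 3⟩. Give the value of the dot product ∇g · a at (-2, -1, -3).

∂g/∂x = 0
∂g/∂y = 2*y*z - 5*z
∂g/∂z = y^2 - 5*y + 5
∇g at (-2, -1, -3) = (0, 21, 11)
∇g · a = (0)(2) + (21)(1) + (11)(3) = 54

54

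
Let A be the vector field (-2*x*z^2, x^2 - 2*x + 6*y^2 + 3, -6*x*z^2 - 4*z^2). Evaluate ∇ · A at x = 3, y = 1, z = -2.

∂A₁/∂x = -2*z^2
∂A₂/∂y = 12*y
∂A₃/∂z = -12*x*z - 8*z
∇·A = -12*x*z + 12*y - 2*z^2 - 8*z
At (3, 1, -2): 92.

92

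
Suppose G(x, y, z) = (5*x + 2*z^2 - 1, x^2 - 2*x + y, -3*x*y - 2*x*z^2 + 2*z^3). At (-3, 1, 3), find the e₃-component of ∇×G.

(∇×G)_3 = ∂G₂/∂x − ∂G₁/∂y
= 2*x - 2 − (0)
= 2*x - 2
At (-3, 1, 3): -8.

-8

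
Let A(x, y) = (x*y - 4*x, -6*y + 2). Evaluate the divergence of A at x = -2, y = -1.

∂A₁/∂x = y - 4
∂A₂/∂y = -6
∇·A = y - 10
At (-2, -1): -11.

-11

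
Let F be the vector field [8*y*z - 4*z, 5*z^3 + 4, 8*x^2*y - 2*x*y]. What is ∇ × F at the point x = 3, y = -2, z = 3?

(-69, 72, -24)

(∇×F)₁ = ∂F₃/∂y − ∂F₂/∂z = 8*x^2 - 2*x - 15*z^2
(∇×F)₂ = ∂F₁/∂z − ∂F₃/∂x = -16*x*y + 10*y - 4
(∇×F)₃ = ∂F₂/∂x − ∂F₁/∂y = -8*z
∇×F = (8*x^2 - 2*x - 15*z^2, -16*x*y + 10*y - 4, -8*z)
At (3, -2, 3): (-69, 72, -24).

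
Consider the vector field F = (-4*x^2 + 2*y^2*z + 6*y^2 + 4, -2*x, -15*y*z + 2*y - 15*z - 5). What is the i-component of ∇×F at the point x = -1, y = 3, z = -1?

(∇×F)_1 = ∂F₃/∂y − ∂F₂/∂z
= -15*z + 2 − (0)
= -15*z + 2
At (-1, 3, -1): 17.

17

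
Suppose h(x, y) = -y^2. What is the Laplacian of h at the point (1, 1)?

-2

∂²h/∂x² = 0
∂²h/∂y² = -2
∇²h = -2
At (1, 1): -2.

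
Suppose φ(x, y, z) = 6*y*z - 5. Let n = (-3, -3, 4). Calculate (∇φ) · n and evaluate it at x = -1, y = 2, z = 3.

∂φ/∂x = 0
∂φ/∂y = 6*z
∂φ/∂z = 6*y
∇φ at (-1, 2, 3) = (0, 18, 12)
∇φ · n = (0)(-3) + (18)(-3) + (12)(4) = -6

-6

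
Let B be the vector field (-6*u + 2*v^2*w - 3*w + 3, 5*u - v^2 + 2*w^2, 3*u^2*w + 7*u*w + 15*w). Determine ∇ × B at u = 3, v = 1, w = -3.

(∇×B)₁ = ∂B₃/∂v − ∂B₂/∂w = -4*w
(∇×B)₂ = ∂B₁/∂w − ∂B₃/∂u = -6*u*w + 2*v^2 - 7*w - 3
(∇×B)₃ = ∂B₂/∂u − ∂B₁/∂v = -4*v*w + 5
∇×B = (-4*w, -6*u*w + 2*v^2 - 7*w - 3, -4*v*w + 5)
At (3, 1, -3): (12, 74, 17).

(12, 74, 17)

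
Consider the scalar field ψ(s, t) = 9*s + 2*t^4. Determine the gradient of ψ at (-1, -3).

(9, -216)

∂ψ/∂s = 9
∂ψ/∂t = 8*t^3
∇ψ = (9, 8*t^3)
At (-1, -3): (9, -216).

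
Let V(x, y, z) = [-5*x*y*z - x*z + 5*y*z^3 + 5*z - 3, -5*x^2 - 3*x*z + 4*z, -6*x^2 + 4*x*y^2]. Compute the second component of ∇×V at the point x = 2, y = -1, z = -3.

(∇×V)_2 = ∂V₁/∂z − ∂V₃/∂x
= -5*x*y - x + 15*y*z^2 + 5 − (-12*x + 4*y^2)
= -5*x*y + 11*x - 4*y^2 + 15*y*z^2 + 5
At (2, -1, -3): -102.

-102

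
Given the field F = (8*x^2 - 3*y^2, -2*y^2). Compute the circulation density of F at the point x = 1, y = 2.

12

∂F₂/∂x = 0
∂F₁/∂y = -6*y
Scalar curl = 6*y
At (1, 2): 12.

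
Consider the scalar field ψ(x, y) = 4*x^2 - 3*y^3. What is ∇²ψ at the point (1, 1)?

∂²ψ/∂x² = 8
∂²ψ/∂y² = -18*y
∇²ψ = -18*y + 8
At (1, 1): -10.

-10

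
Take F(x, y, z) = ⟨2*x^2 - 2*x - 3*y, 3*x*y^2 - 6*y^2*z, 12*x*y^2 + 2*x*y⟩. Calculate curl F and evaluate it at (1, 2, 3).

(∇×F)₁ = ∂F₃/∂y − ∂F₂/∂z = 24*x*y + 2*x + 6*y^2
(∇×F)₂ = ∂F₁/∂z − ∂F₃/∂x = -12*y^2 - 2*y
(∇×F)₃ = ∂F₂/∂x − ∂F₁/∂y = 3*y^2 + 3
∇×F = (24*x*y + 2*x + 6*y^2, -12*y^2 - 2*y, 3*y^2 + 3)
At (1, 2, 3): (74, -52, 15).

(74, -52, 15)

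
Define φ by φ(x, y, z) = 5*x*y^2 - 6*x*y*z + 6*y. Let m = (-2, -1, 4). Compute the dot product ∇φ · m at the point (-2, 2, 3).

∂φ/∂x = 5*y^2 - 6*y*z
∂φ/∂y = 10*x*y - 6*x*z + 6
∂φ/∂z = -6*x*y
∇φ at (-2, 2, 3) = (-16, 2, 24)
∇φ · m = (-16)(-2) + (2)(-1) + (24)(4) = 126

126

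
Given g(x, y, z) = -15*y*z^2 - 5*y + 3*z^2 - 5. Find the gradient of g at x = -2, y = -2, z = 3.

(0, -140, 198)

∂g/∂x = 0
∂g/∂y = -15*z^2 - 5
∂g/∂z = -30*y*z + 6*z
∇g = (0, -15*z^2 - 5, -30*y*z + 6*z)
At (-2, -2, 3): (0, -140, 198).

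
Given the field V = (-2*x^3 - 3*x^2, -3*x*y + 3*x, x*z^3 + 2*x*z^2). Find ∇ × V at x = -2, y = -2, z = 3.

(∇×V)₁ = ∂V₃/∂y − ∂V₂/∂z = 0
(∇×V)₂ = ∂V₁/∂z − ∂V₃/∂x = -z^3 - 2*z^2
(∇×V)₃ = ∂V₂/∂x − ∂V₁/∂y = -3*y + 3
∇×V = (0, -z^3 - 2*z^2, -3*y + 3)
At (-2, -2, 3): (0, -45, 9).

(0, -45, 9)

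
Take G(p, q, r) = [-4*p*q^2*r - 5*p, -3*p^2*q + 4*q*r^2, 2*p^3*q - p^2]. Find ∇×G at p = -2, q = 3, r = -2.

(∇×G)₁ = ∂G₃/∂q − ∂G₂/∂r = 2*p^3 - 8*q*r
(∇×G)₂ = ∂G₁/∂r − ∂G₃/∂p = -6*p^2*q - 4*p*q^2 + 2*p
(∇×G)₃ = ∂G₂/∂p − ∂G₁/∂q = 8*p*q*r - 6*p*q
∇×G = (2*p^3 - 8*q*r, -6*p^2*q - 4*p*q^2 + 2*p, 8*p*q*r - 6*p*q)
At (-2, 3, -2): (32, -4, 132).

(32, -4, 132)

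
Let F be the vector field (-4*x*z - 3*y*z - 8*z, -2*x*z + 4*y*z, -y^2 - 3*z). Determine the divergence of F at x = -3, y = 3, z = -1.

∂F₁/∂x = -4*z
∂F₂/∂y = 4*z
∂F₃/∂z = -3
∇·F = -3
At (-3, 3, -1): -3.

-3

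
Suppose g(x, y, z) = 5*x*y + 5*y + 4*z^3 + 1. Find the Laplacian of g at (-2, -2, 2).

∂²g/∂x² = 0
∂²g/∂y² = 0
∂²g/∂z² = 24*z
∇²g = 24*z
At (-2, -2, 2): 48.

48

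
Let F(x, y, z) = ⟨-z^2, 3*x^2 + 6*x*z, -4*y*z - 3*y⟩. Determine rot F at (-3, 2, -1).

(19, 2, -24)

(∇×F)₁ = ∂F₃/∂y − ∂F₂/∂z = -6*x - 4*z - 3
(∇×F)₂ = ∂F₁/∂z − ∂F₃/∂x = -2*z
(∇×F)₃ = ∂F₂/∂x − ∂F₁/∂y = 6*x + 6*z
∇×F = (-6*x - 4*z - 3, -2*z, 6*x + 6*z)
At (-3, 2, -1): (19, 2, -24).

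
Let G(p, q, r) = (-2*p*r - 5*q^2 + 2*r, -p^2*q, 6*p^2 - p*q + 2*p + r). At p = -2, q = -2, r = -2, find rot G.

(2, 26, -28)

(∇×G)₁ = ∂G₃/∂q − ∂G₂/∂r = -p
(∇×G)₂ = ∂G₁/∂r − ∂G₃/∂p = -14*p + q
(∇×G)₃ = ∂G₂/∂p − ∂G₁/∂q = -2*p*q + 10*q
∇×G = (-p, -14*p + q, -2*p*q + 10*q)
At (-2, -2, -2): (2, 26, -28).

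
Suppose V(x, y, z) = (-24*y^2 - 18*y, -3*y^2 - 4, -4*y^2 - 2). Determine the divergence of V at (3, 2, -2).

-12

∂V₁/∂x = 0
∂V₂/∂y = -6*y
∂V₃/∂z = 0
∇·V = -6*y
At (3, 2, -2): -12.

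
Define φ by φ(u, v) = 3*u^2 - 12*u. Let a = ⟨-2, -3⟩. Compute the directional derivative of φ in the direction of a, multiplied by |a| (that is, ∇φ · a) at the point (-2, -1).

48

∂φ/∂u = 6*u - 12
∂φ/∂v = 0
∇φ at (-2, -1) = (-24, 0)
∇φ · a = (-24)(-2) + (0)(-3) = 48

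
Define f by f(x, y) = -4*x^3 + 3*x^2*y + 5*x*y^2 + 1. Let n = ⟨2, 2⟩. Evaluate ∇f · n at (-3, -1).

-56

∂f/∂x = -12*x^2 + 6*x*y + 5*y^2
∂f/∂y = 3*x^2 + 10*x*y
∇f at (-3, -1) = (-85, 57)
∇f · n = (-85)(2) + (57)(2) = -56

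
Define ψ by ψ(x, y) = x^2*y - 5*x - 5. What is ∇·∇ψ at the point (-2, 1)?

∂²ψ/∂x² = 2*y
∂²ψ/∂y² = 0
∇²ψ = 2*y
At (-2, 1): 2.

2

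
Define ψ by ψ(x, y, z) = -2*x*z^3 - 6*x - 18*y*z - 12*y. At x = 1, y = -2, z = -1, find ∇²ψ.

∂²ψ/∂x² = 0
∂²ψ/∂y² = 0
∂²ψ/∂z² = -12*x*z
∇²ψ = -12*x*z
At (1, -2, -1): 12.

12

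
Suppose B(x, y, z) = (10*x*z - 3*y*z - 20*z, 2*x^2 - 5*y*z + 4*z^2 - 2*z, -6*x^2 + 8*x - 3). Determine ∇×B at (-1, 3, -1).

(∇×B)₁ = ∂B₃/∂y − ∂B₂/∂z = 5*y - 8*z + 2
(∇×B)₂ = ∂B₁/∂z − ∂B₃/∂x = 22*x - 3*y - 28
(∇×B)₃ = ∂B₂/∂x − ∂B₁/∂y = 4*x + 3*z
∇×B = (5*y - 8*z + 2, 22*x - 3*y - 28, 4*x + 3*z)
At (-1, 3, -1): (25, -59, -7).

(25, -59, -7)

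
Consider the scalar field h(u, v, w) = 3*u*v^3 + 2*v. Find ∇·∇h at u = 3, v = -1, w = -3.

∂²h/∂u² = 0
∂²h/∂v² = 18*u*v
∂²h/∂w² = 0
∇²h = 18*u*v
At (3, -1, -3): -54.

-54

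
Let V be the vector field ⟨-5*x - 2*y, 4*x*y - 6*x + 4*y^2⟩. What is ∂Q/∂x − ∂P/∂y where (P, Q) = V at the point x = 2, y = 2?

∂V₂/∂x = 4*y - 6
∂V₁/∂y = -2
Scalar curl = 4*y - 4
At (2, 2): 4.

4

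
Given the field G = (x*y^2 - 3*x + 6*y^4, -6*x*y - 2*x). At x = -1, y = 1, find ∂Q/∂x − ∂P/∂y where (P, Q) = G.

-30

∂G₂/∂x = -6*y - 2
∂G₁/∂y = 2*x*y + 24*y^3
Scalar curl = -2*x*y - 24*y^3 - 6*y - 2
At (-1, 1): -30.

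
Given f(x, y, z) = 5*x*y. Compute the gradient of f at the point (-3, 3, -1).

(15, -15, 0)

∂f/∂x = 5*y
∂f/∂y = 5*x
∂f/∂z = 0
∇f = (5*y, 5*x, 0)
At (-3, 3, -1): (15, -15, 0).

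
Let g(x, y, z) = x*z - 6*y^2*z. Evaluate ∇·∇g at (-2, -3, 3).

-36

∂²g/∂x² = 0
∂²g/∂y² = -12*z
∂²g/∂z² = 0
∇²g = -12*z
At (-2, -3, 3): -36.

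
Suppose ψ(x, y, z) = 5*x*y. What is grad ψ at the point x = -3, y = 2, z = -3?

∂ψ/∂x = 5*y
∂ψ/∂y = 5*x
∂ψ/∂z = 0
∇ψ = (5*y, 5*x, 0)
At (-3, 2, -3): (10, -15, 0).

(10, -15, 0)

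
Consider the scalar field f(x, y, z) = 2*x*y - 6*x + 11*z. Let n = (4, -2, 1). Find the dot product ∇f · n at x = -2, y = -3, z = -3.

-29

∂f/∂x = 2*y - 6
∂f/∂y = 2*x
∂f/∂z = 11
∇f at (-2, -3, -3) = (-12, -4, 11)
∇f · n = (-12)(4) + (-4)(-2) + (11)(1) = -29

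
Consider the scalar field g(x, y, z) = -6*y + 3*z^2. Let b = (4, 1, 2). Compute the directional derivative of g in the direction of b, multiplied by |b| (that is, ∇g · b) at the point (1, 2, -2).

∂g/∂x = 0
∂g/∂y = -6
∂g/∂z = 6*z
∇g at (1, 2, -2) = (0, -6, -12)
∇g · b = (0)(4) + (-6)(1) + (-12)(2) = -30

-30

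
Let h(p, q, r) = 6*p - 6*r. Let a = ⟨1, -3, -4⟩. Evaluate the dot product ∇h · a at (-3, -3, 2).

∂h/∂p = 6
∂h/∂q = 0
∂h/∂r = -6
∇h at (-3, -3, 2) = (6, 0, -6)
∇h · a = (6)(1) + (0)(-3) + (-6)(-4) = 30

30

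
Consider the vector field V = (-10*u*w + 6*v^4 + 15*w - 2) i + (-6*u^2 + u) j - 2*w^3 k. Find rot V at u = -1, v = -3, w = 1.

(∇×V)₁ = ∂V₃/∂v − ∂V₂/∂w = 0
(∇×V)₂ = ∂V₁/∂w − ∂V₃/∂u = -10*u + 15
(∇×V)₃ = ∂V₂/∂u − ∂V₁/∂v = -12*u - 24*v^3 + 1
∇×V = (0, -10*u + 15, -12*u - 24*v^3 + 1)
At (-1, -3, 1): (0, 25, 661).

(0, 25, 661)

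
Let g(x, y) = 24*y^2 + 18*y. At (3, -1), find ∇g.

(0, -30)

∂g/∂x = 0
∂g/∂y = 48*y + 18
∇g = (0, 48*y + 18)
At (3, -1): (0, -30).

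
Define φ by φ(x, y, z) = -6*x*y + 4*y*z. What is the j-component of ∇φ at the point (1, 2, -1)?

-10

(∇φ)_2 = ∂φ/∂y = -6*x + 4*z
At (1, 2, -1): -10.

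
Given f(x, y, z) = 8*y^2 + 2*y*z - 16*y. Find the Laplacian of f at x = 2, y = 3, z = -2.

∂²f/∂x² = 0
∂²f/∂y² = 16
∂²f/∂z² = 0
∇²f = 16
At (2, 3, -2): 16.

16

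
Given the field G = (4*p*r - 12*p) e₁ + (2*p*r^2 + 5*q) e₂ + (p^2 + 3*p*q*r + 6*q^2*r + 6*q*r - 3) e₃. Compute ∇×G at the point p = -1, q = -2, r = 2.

(∇×G)₁ = ∂G₃/∂q − ∂G₂/∂r = -p*r + 12*q*r + 6*r
(∇×G)₂ = ∂G₁/∂r − ∂G₃/∂p = 2*p - 3*q*r
(∇×G)₃ = ∂G₂/∂p − ∂G₁/∂q = 2*r^2
∇×G = (-p*r + 12*q*r + 6*r, 2*p - 3*q*r, 2*r^2)
At (-1, -2, 2): (-34, 10, 8).

(-34, 10, 8)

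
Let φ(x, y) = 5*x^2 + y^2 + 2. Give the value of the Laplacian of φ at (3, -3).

∂²φ/∂x² = 10
∂²φ/∂y² = 2
∇²φ = 12
At (3, -3): 12.

12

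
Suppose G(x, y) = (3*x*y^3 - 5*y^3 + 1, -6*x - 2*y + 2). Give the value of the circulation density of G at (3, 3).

∂G₂/∂x = -6
∂G₁/∂y = 9*x*y^2 - 15*y^2
Scalar curl = -9*x*y^2 + 15*y^2 - 6
At (3, 3): -114.

-114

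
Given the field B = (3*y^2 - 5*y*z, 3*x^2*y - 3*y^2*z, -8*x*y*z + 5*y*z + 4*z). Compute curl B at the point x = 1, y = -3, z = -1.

(∇×B)₁ = ∂B₃/∂y − ∂B₂/∂z = -8*x*z + 3*y^2 + 5*z
(∇×B)₂ = ∂B₁/∂z − ∂B₃/∂x = 8*y*z - 5*y
(∇×B)₃ = ∂B₂/∂x − ∂B₁/∂y = 6*x*y - 6*y + 5*z
∇×B = (-8*x*z + 3*y^2 + 5*z, 8*y*z - 5*y, 6*x*y - 6*y + 5*z)
At (1, -3, -1): (30, 39, -5).

(30, 39, -5)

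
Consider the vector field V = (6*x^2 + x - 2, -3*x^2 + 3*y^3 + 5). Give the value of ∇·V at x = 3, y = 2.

73

∂V₁/∂x = 12*x + 1
∂V₂/∂y = 9*y^2
∇·V = 12*x + 9*y^2 + 1
At (3, 2): 73.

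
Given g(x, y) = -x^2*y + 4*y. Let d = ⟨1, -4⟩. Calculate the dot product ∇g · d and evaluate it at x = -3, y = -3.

2

∂g/∂x = -2*x*y
∂g/∂y = -x^2 + 4
∇g at (-3, -3) = (-18, -5)
∇g · d = (-18)(1) + (-5)(-4) = 2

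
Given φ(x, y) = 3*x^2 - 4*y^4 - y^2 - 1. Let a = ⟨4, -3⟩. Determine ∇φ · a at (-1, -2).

∂φ/∂x = 6*x
∂φ/∂y = -16*y^3 - 2*y
∇φ at (-1, -2) = (-6, 132)
∇φ · a = (-6)(4) + (132)(-3) = -420

-420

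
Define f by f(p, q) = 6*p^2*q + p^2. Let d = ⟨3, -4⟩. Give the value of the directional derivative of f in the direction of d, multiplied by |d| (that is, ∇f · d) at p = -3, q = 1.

∂f/∂p = 12*p*q + 2*p
∂f/∂q = 6*p^2
∇f at (-3, 1) = (-42, 54)
∇f · d = (-42)(3) + (54)(-4) = -342

-342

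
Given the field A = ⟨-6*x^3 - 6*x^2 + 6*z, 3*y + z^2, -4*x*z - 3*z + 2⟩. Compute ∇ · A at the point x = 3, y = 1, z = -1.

-210

∂A₁/∂x = -18*x^2 - 12*x
∂A₂/∂y = 3
∂A₃/∂z = -4*x - 3
∇·A = -18*x^2 - 16*x
At (3, 1, -1): -210.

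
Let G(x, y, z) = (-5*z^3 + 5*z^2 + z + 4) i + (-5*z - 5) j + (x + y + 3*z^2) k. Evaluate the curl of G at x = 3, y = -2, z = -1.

(6, -25, 0)

(∇×G)₁ = ∂G₃/∂y − ∂G₂/∂z = 6
(∇×G)₂ = ∂G₁/∂z − ∂G₃/∂x = -15*z^2 + 10*z
(∇×G)₃ = ∂G₂/∂x − ∂G₁/∂y = 0
∇×G = (6, -15*z^2 + 10*z, 0)
At (3, -2, -1): (6, -25, 0).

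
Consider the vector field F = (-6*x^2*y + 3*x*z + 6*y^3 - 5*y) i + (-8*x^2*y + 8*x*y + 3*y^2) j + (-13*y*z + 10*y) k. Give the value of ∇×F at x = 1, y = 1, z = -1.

(23, 3, -15)

(∇×F)₁ = ∂F₃/∂y − ∂F₂/∂z = -13*z + 10
(∇×F)₂ = ∂F₁/∂z − ∂F₃/∂x = 3*x
(∇×F)₃ = ∂F₂/∂x − ∂F₁/∂y = 6*x^2 - 16*x*y - 18*y^2 + 8*y + 5
∇×F = (-13*z + 10, 3*x, 6*x^2 - 16*x*y - 18*y^2 + 8*y + 5)
At (1, 1, -1): (23, 3, -15).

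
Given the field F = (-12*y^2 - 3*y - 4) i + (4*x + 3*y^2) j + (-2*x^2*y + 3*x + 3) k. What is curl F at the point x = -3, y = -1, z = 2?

(∇×F)₁ = ∂F₃/∂y − ∂F₂/∂z = -2*x^2
(∇×F)₂ = ∂F₁/∂z − ∂F₃/∂x = 4*x*y - 3
(∇×F)₃ = ∂F₂/∂x − ∂F₁/∂y = 24*y + 7
∇×F = (-2*x^2, 4*x*y - 3, 24*y + 7)
At (-3, -1, 2): (-18, 9, -17).

(-18, 9, -17)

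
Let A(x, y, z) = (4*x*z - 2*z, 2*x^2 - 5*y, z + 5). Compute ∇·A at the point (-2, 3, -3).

∂A₁/∂x = 4*z
∂A₂/∂y = -5
∂A₃/∂z = 1
∇·A = 4*z - 4
At (-2, 3, -3): -16.

-16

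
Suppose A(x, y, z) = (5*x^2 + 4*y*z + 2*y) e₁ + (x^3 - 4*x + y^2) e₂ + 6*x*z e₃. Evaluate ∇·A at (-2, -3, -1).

∂A₁/∂x = 10*x
∂A₂/∂y = 2*y
∂A₃/∂z = 6*x
∇·A = 16*x + 2*y
At (-2, -3, -1): -38.

-38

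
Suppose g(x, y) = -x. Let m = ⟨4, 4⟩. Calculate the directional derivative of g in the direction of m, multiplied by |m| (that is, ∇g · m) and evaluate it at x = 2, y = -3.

-4

∂g/∂x = -1
∂g/∂y = 0
∇g at (2, -3) = (-1, 0)
∇g · m = (-1)(4) + (0)(4) = -4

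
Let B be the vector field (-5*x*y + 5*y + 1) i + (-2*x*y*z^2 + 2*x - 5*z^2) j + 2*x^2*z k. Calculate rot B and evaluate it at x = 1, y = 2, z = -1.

(∇×B)₁ = ∂B₃/∂y − ∂B₂/∂z = 4*x*y*z + 10*z
(∇×B)₂ = ∂B₁/∂z − ∂B₃/∂x = -4*x*z
(∇×B)₃ = ∂B₂/∂x − ∂B₁/∂y = 5*x - 2*y*z^2 - 3
∇×B = (4*x*y*z + 10*z, -4*x*z, 5*x - 2*y*z^2 - 3)
At (1, 2, -1): (-18, 4, -2).

(-18, 4, -2)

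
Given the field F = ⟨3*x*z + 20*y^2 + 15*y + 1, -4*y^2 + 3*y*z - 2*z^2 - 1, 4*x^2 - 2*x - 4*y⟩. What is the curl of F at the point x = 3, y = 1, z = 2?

(∇×F)₁ = ∂F₃/∂y − ∂F₂/∂z = -3*y + 4*z - 4
(∇×F)₂ = ∂F₁/∂z − ∂F₃/∂x = -5*x + 2
(∇×F)₃ = ∂F₂/∂x − ∂F₁/∂y = -40*y - 15
∇×F = (-3*y + 4*z - 4, -5*x + 2, -40*y - 15)
At (3, 1, 2): (1, -13, -55).

(1, -13, -55)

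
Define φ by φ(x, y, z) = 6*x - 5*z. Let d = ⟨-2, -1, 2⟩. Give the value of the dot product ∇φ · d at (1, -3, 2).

∂φ/∂x = 6
∂φ/∂y = 0
∂φ/∂z = -5
∇φ at (1, -3, 2) = (6, 0, -5)
∇φ · d = (6)(-2) + (0)(-1) + (-5)(2) = -22

-22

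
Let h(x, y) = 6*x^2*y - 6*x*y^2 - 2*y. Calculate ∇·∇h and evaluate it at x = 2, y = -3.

∂²h/∂x² = 12*y
∂²h/∂y² = -12*x
∇²h = -12*x + 12*y
At (2, -3): -60.

-60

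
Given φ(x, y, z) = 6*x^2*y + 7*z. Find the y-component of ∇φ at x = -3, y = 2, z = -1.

(∇φ)_2 = ∂φ/∂y = 6*x^2
At (-3, 2, -1): 54.

54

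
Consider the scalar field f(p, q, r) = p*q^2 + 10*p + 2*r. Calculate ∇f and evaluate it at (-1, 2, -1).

∂f/∂p = q^2 + 10
∂f/∂q = 2*p*q
∂f/∂r = 2
∇f = (q^2 + 10, 2*p*q, 2)
At (-1, 2, -1): (14, -4, 2).

(14, -4, 2)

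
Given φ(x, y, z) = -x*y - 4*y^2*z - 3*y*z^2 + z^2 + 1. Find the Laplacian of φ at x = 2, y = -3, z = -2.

36

∂²φ/∂x² = 0
∂²φ/∂y² = -8*z
∂²φ/∂z² = 2*(-3*y + 1)
∇²φ = -6*y - 8*z + 2
At (2, -3, -2): 36.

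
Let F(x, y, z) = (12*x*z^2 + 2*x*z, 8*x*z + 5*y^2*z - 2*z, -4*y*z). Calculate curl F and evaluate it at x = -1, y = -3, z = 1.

(-39, -26, 8)

(∇×F)₁ = ∂F₃/∂y − ∂F₂/∂z = -8*x - 5*y^2 - 4*z + 2
(∇×F)₂ = ∂F₁/∂z − ∂F₃/∂x = 24*x*z + 2*x
(∇×F)₃ = ∂F₂/∂x − ∂F₁/∂y = 8*z
∇×F = (-8*x - 5*y^2 - 4*z + 2, 24*x*z + 2*x, 8*z)
At (-1, -3, 1): (-39, -26, 8).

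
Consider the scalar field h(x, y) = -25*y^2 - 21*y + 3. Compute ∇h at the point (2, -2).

(0, 79)

∂h/∂x = 0
∂h/∂y = -50*y - 21
∇h = (0, -50*y - 21)
At (2, -2): (0, 79).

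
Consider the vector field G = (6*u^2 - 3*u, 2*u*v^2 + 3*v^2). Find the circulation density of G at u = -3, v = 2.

8

∂G₂/∂u = 2*v^2
∂G₁/∂v = 0
Scalar curl = 2*v^2
At (-3, 2): 8.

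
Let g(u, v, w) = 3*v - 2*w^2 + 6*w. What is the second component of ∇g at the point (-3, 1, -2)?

(∇g)_2 = ∂g/∂v = 3
At (-3, 1, -2): 3.

3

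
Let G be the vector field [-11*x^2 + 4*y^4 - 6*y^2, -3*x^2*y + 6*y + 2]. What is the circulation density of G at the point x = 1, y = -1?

10

∂G₂/∂x = -6*x*y
∂G₁/∂y = 16*y^3 - 12*y
Scalar curl = -6*x*y - 16*y^3 + 12*y
At (1, -1): 10.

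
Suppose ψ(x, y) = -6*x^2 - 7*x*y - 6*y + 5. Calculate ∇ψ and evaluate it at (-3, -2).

(50, 15)

∂ψ/∂x = -12*x - 7*y
∂ψ/∂y = -7*x - 6
∇ψ = (-12*x - 7*y, -7*x - 6)
At (-3, -2): (50, 15).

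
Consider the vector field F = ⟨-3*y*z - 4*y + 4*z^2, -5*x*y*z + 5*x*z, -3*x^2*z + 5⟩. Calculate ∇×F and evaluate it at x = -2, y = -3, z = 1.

(∇×F)₁ = ∂F₃/∂y − ∂F₂/∂z = 5*x*y - 5*x
(∇×F)₂ = ∂F₁/∂z − ∂F₃/∂x = 6*x*z - 3*y + 8*z
(∇×F)₃ = ∂F₂/∂x − ∂F₁/∂y = -5*y*z + 8*z + 4
∇×F = (5*x*y - 5*x, 6*x*z - 3*y + 8*z, -5*y*z + 8*z + 4)
At (-2, -3, 1): (40, 5, 27).

(40, 5, 27)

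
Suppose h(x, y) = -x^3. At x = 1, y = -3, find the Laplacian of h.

∂²h/∂x² = -6*x
∂²h/∂y² = 0
∇²h = -6*x
At (1, -3): -6.

-6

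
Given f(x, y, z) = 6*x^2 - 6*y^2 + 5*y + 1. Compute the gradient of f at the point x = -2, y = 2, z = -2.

∂f/∂x = 12*x
∂f/∂y = -12*y + 5
∂f/∂z = 0
∇f = (12*x, -12*y + 5, 0)
At (-2, 2, -2): (-24, -19, 0).

(-24, -19, 0)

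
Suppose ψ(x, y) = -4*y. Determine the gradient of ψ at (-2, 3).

∂ψ/∂x = 0
∂ψ/∂y = -4
∇ψ = (0, -4)
At (-2, 3): (0, -4).

(0, -4)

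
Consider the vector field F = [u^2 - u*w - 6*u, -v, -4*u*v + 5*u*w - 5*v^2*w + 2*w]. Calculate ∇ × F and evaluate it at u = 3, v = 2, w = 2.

(∇×F)₁ = ∂F₃/∂v − ∂F₂/∂w = -4*u - 10*v*w
(∇×F)₂ = ∂F₁/∂w − ∂F₃/∂u = -u + 4*v - 5*w
(∇×F)₃ = ∂F₂/∂u − ∂F₁/∂v = 0
∇×F = (-4*u - 10*v*w, -u + 4*v - 5*w, 0)
At (3, 2, 2): (-52, -5, 0).

(-52, -5, 0)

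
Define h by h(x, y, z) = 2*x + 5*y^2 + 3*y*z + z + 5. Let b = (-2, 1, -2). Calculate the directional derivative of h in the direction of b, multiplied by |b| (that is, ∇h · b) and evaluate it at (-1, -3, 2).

∂h/∂x = 2
∂h/∂y = 10*y + 3*z
∂h/∂z = 3*y + 1
∇h at (-1, -3, 2) = (2, -24, -8)
∇h · b = (2)(-2) + (-24)(1) + (-8)(-2) = -12

-12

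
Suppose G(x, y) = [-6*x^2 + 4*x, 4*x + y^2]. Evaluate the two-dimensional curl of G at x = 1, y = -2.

4

∂G₂/∂x = 4
∂G₁/∂y = 0
Scalar curl = 4
At (1, -2): 4.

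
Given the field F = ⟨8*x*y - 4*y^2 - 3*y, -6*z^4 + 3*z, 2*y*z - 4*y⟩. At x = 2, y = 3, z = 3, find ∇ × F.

(∇×F)₁ = ∂F₃/∂y − ∂F₂/∂z = 24*z^3 + 2*z - 7
(∇×F)₂ = ∂F₁/∂z − ∂F₃/∂x = 0
(∇×F)₃ = ∂F₂/∂x − ∂F₁/∂y = -8*x + 8*y + 3
∇×F = (24*z^3 + 2*z - 7, 0, -8*x + 8*y + 3)
At (2, 3, 3): (647, 0, 11).

(647, 0, 11)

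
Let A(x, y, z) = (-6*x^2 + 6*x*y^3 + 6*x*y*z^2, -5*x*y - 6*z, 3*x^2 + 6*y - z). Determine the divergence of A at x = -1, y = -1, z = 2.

∂A₁/∂x = -12*x + 6*y^3 + 6*y*z^2
∂A₂/∂y = -5*x
∂A₃/∂z = -1
∇·A = -17*x + 6*y^3 + 6*y*z^2 - 1
At (-1, -1, 2): -14.

-14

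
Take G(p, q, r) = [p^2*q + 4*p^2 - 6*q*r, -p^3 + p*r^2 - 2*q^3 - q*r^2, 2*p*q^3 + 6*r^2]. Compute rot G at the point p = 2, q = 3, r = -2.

(104, -72, -24)

(∇×G)₁ = ∂G₃/∂q − ∂G₂/∂r = 6*p*q^2 - 2*p*r + 2*q*r
(∇×G)₂ = ∂G₁/∂r − ∂G₃/∂p = -2*q^3 - 6*q
(∇×G)₃ = ∂G₂/∂p − ∂G₁/∂q = -4*p^2 + r^2 + 6*r
∇×G = (6*p*q^2 - 2*p*r + 2*q*r, -2*q^3 - 6*q, -4*p^2 + r^2 + 6*r)
At (2, 3, -2): (104, -72, -24).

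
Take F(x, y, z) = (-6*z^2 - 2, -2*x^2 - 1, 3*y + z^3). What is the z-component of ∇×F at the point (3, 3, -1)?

-12

(∇×F)_3 = ∂F₂/∂x − ∂F₁/∂y
= -4*x − (0)
= -4*x
At (3, 3, -1): -12.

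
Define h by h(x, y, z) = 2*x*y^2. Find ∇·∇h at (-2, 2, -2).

∂²h/∂x² = 0
∂²h/∂y² = 4*x
∂²h/∂z² = 0
∇²h = 4*x
At (-2, 2, -2): -8.

-8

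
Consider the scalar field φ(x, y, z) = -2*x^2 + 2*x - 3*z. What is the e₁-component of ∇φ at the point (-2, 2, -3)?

(∇φ)_1 = ∂φ/∂x = -4*x + 2
At (-2, 2, -3): 10.

10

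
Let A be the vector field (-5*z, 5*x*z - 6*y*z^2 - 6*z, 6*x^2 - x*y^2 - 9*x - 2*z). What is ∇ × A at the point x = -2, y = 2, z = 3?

(96, 32, 15)

(∇×A)₁ = ∂A₃/∂y − ∂A₂/∂z = -2*x*y - 5*x + 12*y*z + 6
(∇×A)₂ = ∂A₁/∂z − ∂A₃/∂x = -12*x + y^2 + 4
(∇×A)₃ = ∂A₂/∂x − ∂A₁/∂y = 5*z
∇×A = (-2*x*y - 5*x + 12*y*z + 6, -12*x + y^2 + 4, 5*z)
At (-2, 2, 3): (96, 32, 15).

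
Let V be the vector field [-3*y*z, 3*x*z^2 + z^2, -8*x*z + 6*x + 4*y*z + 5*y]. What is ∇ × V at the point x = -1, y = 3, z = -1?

(-3, -23, 0)

(∇×V)₁ = ∂V₃/∂y − ∂V₂/∂z = -6*x*z + 2*z + 5
(∇×V)₂ = ∂V₁/∂z − ∂V₃/∂x = -3*y + 8*z - 6
(∇×V)₃ = ∂V₂/∂x − ∂V₁/∂y = 3*z^2 + 3*z
∇×V = (-6*x*z + 2*z + 5, -3*y + 8*z - 6, 3*z^2 + 3*z)
At (-1, 3, -1): (-3, -23, 0).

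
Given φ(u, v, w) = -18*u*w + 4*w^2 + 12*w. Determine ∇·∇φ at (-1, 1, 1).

8

∂²φ/∂u² = 0
∂²φ/∂v² = 0
∂²φ/∂w² = 8
∇²φ = 8
At (-1, 1, 1): 8.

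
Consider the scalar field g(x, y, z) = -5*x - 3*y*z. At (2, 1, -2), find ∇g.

(-5, 6, -3)

∂g/∂x = -5
∂g/∂y = -3*z
∂g/∂z = -3*y
∇g = (-5, -3*z, -3*y)
At (2, 1, -2): (-5, 6, -3).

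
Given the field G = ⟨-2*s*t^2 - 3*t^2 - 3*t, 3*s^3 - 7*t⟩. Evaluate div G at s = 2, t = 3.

∂G₁/∂s = -2*t^2
∂G₂/∂t = -7
∇·G = -2*t^2 - 7
At (2, 3): -25.

-25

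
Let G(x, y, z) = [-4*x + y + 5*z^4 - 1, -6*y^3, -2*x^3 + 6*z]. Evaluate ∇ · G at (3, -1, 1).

∂G₁/∂x = -4
∂G₂/∂y = -18*y^2
∂G₃/∂z = 6
∇·G = -18*y^2 + 2
At (3, -1, 1): -16.

-16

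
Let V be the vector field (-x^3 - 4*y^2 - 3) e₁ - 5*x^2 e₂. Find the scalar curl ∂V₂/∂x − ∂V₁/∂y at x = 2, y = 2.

-4

∂V₂/∂x = -10*x
∂V₁/∂y = -8*y
Scalar curl = -10*x + 8*y
At (2, 2): -4.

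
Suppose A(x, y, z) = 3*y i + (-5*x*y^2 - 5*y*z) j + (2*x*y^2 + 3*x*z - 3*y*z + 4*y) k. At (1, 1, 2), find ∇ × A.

(∇×A)₁ = ∂A₃/∂y − ∂A₂/∂z = 4*x*y + 5*y - 3*z + 4
(∇×A)₂ = ∂A₁/∂z − ∂A₃/∂x = -2*y^2 - 3*z
(∇×A)₃ = ∂A₂/∂x − ∂A₁/∂y = -5*y^2 - 3
∇×A = (4*x*y + 5*y - 3*z + 4, -2*y^2 - 3*z, -5*y^2 - 3)
At (1, 1, 2): (7, -8, -8).

(7, -8, -8)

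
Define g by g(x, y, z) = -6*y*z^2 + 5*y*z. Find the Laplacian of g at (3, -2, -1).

24

∂²g/∂x² = 0
∂²g/∂y² = 0
∂²g/∂z² = -12*y
∇²g = -12*y
At (3, -2, -1): 24.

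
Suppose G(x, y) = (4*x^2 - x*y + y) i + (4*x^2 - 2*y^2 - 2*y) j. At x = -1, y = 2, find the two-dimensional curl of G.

∂G₂/∂x = 8*x
∂G₁/∂y = -x + 1
Scalar curl = 9*x - 1
At (-1, 2): -10.

-10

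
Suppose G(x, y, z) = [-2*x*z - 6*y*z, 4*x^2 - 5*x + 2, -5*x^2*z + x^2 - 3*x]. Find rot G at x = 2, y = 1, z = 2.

(∇×G)₁ = ∂G₃/∂y − ∂G₂/∂z = 0
(∇×G)₂ = ∂G₁/∂z − ∂G₃/∂x = 10*x*z - 4*x - 6*y + 3
(∇×G)₃ = ∂G₂/∂x − ∂G₁/∂y = 8*x + 6*z - 5
∇×G = (0, 10*x*z - 4*x - 6*y + 3, 8*x + 6*z - 5)
At (2, 1, 2): (0, 29, 23).

(0, 29, 23)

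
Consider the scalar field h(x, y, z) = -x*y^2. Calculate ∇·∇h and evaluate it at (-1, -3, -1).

∂²h/∂x² = 0
∂²h/∂y² = -2*x
∂²h/∂z² = 0
∇²h = -2*x
At (-1, -3, -1): 2.

2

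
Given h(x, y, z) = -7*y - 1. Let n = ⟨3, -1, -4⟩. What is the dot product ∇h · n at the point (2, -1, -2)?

7

∂h/∂x = 0
∂h/∂y = -7
∂h/∂z = 0
∇h at (2, -1, -2) = (0, -7, 0)
∇h · n = (0)(3) + (-7)(-1) + (0)(-4) = 7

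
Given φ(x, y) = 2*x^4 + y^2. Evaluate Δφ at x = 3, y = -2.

∂²φ/∂x² = 24*x^2
∂²φ/∂y² = 2
∇²φ = 24*x^2 + 2
At (3, -2): 218.

218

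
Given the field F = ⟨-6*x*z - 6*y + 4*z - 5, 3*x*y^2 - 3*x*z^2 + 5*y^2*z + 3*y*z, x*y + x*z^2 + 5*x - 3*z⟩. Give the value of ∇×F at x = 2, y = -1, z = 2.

(24, -16, -3)

(∇×F)₁ = ∂F₃/∂y − ∂F₂/∂z = 6*x*z + x - 5*y^2 - 3*y
(∇×F)₂ = ∂F₁/∂z − ∂F₃/∂x = -6*x - y - z^2 - 1
(∇×F)₃ = ∂F₂/∂x − ∂F₁/∂y = 3*y^2 - 3*z^2 + 6
∇×F = (6*x*z + x - 5*y^2 - 3*y, -6*x - y - z^2 - 1, 3*y^2 - 3*z^2 + 6)
At (2, -1, 2): (24, -16, -3).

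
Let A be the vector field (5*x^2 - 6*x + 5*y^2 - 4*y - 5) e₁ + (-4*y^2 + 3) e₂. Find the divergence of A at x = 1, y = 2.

∂A₁/∂x = 10*x - 6
∂A₂/∂y = -8*y
∇·A = 10*x - 8*y - 6
At (1, 2): -12.

-12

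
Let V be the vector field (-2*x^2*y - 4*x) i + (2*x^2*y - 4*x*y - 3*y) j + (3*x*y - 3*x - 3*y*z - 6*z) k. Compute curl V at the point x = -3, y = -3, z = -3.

(0, 12, 66)

(∇×V)₁ = ∂V₃/∂y − ∂V₂/∂z = 3*x - 3*z
(∇×V)₂ = ∂V₁/∂z − ∂V₃/∂x = -3*y + 3
(∇×V)₃ = ∂V₂/∂x − ∂V₁/∂y = 2*x^2 + 4*x*y - 4*y
∇×V = (3*x - 3*z, -3*y + 3, 2*x^2 + 4*x*y - 4*y)
At (-3, -3, -3): (0, 12, 66).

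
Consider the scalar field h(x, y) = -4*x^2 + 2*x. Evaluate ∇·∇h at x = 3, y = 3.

∂²h/∂x² = -8
∂²h/∂y² = 0
∇²h = -8
At (3, 3): -8.

-8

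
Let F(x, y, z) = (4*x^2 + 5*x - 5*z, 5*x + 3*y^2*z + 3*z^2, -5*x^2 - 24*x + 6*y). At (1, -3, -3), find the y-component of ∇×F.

29

(∇×F)_2 = ∂F₁/∂z − ∂F₃/∂x
= -5 − (-10*x - 24)
= 10*x + 19
At (1, -3, -3): 29.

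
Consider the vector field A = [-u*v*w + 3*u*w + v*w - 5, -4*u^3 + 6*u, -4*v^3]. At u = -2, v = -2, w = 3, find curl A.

(-48, -12, -51)

(∇×A)₁ = ∂A₃/∂v − ∂A₂/∂w = -12*v^2
(∇×A)₂ = ∂A₁/∂w − ∂A₃/∂u = -u*v + 3*u + v
(∇×A)₃ = ∂A₂/∂u − ∂A₁/∂v = -12*u^2 + u*w - w + 6
∇×A = (-12*v^2, -u*v + 3*u + v, -12*u^2 + u*w - w + 6)
At (-2, -2, 3): (-48, -12, -51).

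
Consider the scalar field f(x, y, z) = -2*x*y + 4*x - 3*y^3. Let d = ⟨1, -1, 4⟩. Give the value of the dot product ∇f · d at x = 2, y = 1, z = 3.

∂f/∂x = -2*y + 4
∂f/∂y = -2*x - 9*y^2
∂f/∂z = 0
∇f at (2, 1, 3) = (2, -13, 0)
∇f · d = (2)(1) + (-13)(-1) + (0)(4) = 15

15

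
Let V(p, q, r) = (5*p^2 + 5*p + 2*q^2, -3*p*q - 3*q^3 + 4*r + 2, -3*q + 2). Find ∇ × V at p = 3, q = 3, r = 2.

(-7, 0, -21)

(∇×V)₁ = ∂V₃/∂q − ∂V₂/∂r = -7
(∇×V)₂ = ∂V₁/∂r − ∂V₃/∂p = 0
(∇×V)₃ = ∂V₂/∂p − ∂V₁/∂q = -7*q
∇×V = (-7, 0, -7*q)
At (3, 3, 2): (-7, 0, -21).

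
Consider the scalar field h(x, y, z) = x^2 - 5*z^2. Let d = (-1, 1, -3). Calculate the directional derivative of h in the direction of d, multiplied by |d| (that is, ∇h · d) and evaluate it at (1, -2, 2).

58

∂h/∂x = 2*x
∂h/∂y = 0
∂h/∂z = -10*z
∇h at (1, -2, 2) = (2, 0, -20)
∇h · d = (2)(-1) + (0)(1) + (-20)(-3) = 58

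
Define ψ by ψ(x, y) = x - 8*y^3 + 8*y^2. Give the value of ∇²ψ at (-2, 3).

-128

∂²ψ/∂x² = 0
∂²ψ/∂y² = 16*(-3*y + 1)
∇²ψ = -48*y + 16
At (-2, 3): -128.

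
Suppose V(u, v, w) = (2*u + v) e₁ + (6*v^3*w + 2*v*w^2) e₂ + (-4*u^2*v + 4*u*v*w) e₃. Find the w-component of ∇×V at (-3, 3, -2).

-1

(∇×V)_3 = ∂V₂/∂u − ∂V₁/∂v
= 0 − (1)
= -1
At (-3, 3, -2): -1.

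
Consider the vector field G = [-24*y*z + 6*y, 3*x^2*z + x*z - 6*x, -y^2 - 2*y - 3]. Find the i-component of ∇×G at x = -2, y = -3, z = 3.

-6

(∇×G)_1 = ∂G₃/∂y − ∂G₂/∂z
= -2*y - 2 − (3*x^2 + x)
= -3*x^2 - x - 2*y - 2
At (-2, -3, 3): -6.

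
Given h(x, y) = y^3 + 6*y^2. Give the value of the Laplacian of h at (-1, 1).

18

∂²h/∂x² = 0
∂²h/∂y² = 6*(y + 2)
∇²h = 6*y + 12
At (-1, 1): 18.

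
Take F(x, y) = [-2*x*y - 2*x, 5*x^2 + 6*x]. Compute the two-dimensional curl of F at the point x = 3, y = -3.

∂F₂/∂x = 10*x + 6
∂F₁/∂y = -2*x
Scalar curl = 12*x + 6
At (3, -3): 42.

42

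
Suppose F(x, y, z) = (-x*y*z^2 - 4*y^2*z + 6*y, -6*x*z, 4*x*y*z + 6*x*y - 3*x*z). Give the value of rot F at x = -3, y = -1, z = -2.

(-12, 0, 10)

(∇×F)₁ = ∂F₃/∂y − ∂F₂/∂z = 4*x*z + 12*x
(∇×F)₂ = ∂F₁/∂z − ∂F₃/∂x = -2*x*y*z - 4*y^2 - 4*y*z - 6*y + 3*z
(∇×F)₃ = ∂F₂/∂x − ∂F₁/∂y = x*z^2 + 8*y*z - 6*z - 6
∇×F = (4*x*z + 12*x, -2*x*y*z - 4*y^2 - 4*y*z - 6*y + 3*z, x*z^2 + 8*y*z - 6*z - 6)
At (-3, -1, -2): (-12, 0, 10).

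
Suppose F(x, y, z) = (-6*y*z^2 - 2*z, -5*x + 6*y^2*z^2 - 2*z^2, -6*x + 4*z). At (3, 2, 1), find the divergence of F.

∂F₁/∂x = 0
∂F₂/∂y = 12*y*z^2
∂F₃/∂z = 4
∇·F = 12*y*z^2 + 4
At (3, 2, 1): 28.

28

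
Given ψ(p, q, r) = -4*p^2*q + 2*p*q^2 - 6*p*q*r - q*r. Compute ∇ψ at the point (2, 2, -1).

(-12, 13, -26)

∂ψ/∂p = -8*p*q + 2*q^2 - 6*q*r
∂ψ/∂q = -4*p^2 + 4*p*q - 6*p*r - r
∂ψ/∂r = -6*p*q - q
∇ψ = (-8*p*q + 2*q^2 - 6*q*r, -4*p^2 + 4*p*q - 6*p*r - r, -6*p*q - q)
At (2, 2, -1): (-12, 13, -26).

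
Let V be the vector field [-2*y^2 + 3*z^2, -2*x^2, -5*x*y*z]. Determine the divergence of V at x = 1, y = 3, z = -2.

-15

∂V₁/∂x = 0
∂V₂/∂y = 0
∂V₃/∂z = -5*x*y
∇·V = -5*x*y
At (1, 3, -2): -15.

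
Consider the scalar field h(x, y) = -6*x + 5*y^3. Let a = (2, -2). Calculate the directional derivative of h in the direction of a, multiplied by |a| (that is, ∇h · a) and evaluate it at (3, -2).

-132

∂h/∂x = -6
∂h/∂y = 15*y^2
∇h at (3, -2) = (-6, 60)
∇h · a = (-6)(2) + (60)(-2) = -132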